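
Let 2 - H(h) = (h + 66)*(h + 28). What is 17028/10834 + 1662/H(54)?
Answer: 37378839/26646223 ≈ 1.4028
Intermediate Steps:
H(h) = 2 - (28 + h)*(66 + h) (H(h) = 2 - (h + 66)*(h + 28) = 2 - (66 + h)*(28 + h) = 2 - (28 + h)*(66 + h))
17028/10834 + 1662/H(54) = 17028/10834 + 1662/(-1846 - 1*54**2 - 94*54) = 17028*(1/10834) + 1662/(-1846 - 1*2916 - 5076) = 8514/5417 + 1662/(-1846 - 2916 - 5076) = 8514/5417 + 1662/(-9838) = 8514/5417 + 1662*(-1/9838) = 8514/5417 - 831/4919 = 37378839/26646223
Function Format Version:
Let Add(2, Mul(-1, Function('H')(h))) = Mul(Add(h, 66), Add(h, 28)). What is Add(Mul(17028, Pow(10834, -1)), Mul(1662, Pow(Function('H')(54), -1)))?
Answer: Rational(37378839, 26646223) ≈ 1.4028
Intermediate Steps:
Function('H')(h) = Add(2, Mul(-1, Add(28, h), Add(66, h))) (Function('H')(h) = Add(2, Mul(-1, Mul(Add(h, 66), Add(h, 28)))) = Add(2, Mul(-1, Mul(Add(66, h), Add(28, h)))) = Add(2, Mul(-1, Mul(Add(28, h), Add(66, h)))) = Add(2, Mul(-1, Add(28, h), Add(66, h))))
Add(Mul(17028, Pow(10834, -1)), Mul(1662, Pow(Function('H')(54), -1))) = Add(Mul(17028, Pow(10834, -1)), Mul(1662, Pow(Add(-1846, Mul(-1, Pow(54, 2)), Mul(-94, 54)), -1))) = Add(Mul(17028, Rational(1, 10834)), Mul(1662, Pow(Add(-1846, Mul(-1, 2916), -5076), -1))) = Add(Rational(8514, 5417), Mul(1662, Pow(Add(-1846, -2916, -5076), -1))) = Add(Rational(8514, 5417), Mul(1662, Pow(-9838, -1))) = Add(Rational(8514, 5417), Mul(1662, Rational(-1, 9838))) = Add(Rational(8514, 5417), Rational(-831, 4919)) = Rational(37378839, 26646223)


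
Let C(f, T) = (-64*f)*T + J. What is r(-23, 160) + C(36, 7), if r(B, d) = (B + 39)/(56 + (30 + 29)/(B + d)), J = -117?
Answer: -125587903/7731 ≈ -16245.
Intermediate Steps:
C(f, T) = -117 - 64*T*f (C(f, T) = (-64*f)*T - 117 = -64*T*f - 117 = -117 - 64*T*f)
r(B, d) = (39 + B)/(56 + 59/(B + d))
r(-23, 160) + C(36, 7) = ((-23)**2 + 39*(-23) + 39*160 - 23*160)/(59 + 56*(-23) + 56*160) + (-117 - 64*7*36) = (529 - 897 + 6240 - 3680)/(59 - 1288 + 8960) + (-117 - 16128) = 2192/7731 - 16245 = -125587903/7731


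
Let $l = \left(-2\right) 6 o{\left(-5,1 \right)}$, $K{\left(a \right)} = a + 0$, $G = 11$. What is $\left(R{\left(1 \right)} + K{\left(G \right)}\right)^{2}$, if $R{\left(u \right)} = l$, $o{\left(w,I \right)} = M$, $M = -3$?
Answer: $2209$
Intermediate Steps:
$o{\left(w,I \right)} = -3$
$K{\left(a \right)} = a$
$l = 36$ ($l = \left(-2\right) 6 \left(-3\right) = \left(-12\right) \left(-3\right) = 36$)
$R{\left(u \right)} = 36$
$\left(R{\left(1 \right)} + K{\left(G \right)}\right)^{2} = \left(36 + 11\right)^{2} = 47^{2} = 2209$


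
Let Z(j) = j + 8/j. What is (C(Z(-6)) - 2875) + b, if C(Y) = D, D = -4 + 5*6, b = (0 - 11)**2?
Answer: -2728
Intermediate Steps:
b = 121 (b = (-11)**2 = 121)
D = 26 (D = -4 + 30 = 26)
C(Y) = 26
(C(Z(-6)) - 2875) + b = (26 - 2875) + 121 = -2849 + 121 = -2728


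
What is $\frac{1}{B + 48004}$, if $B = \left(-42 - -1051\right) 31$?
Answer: $\frac{1}{79283} \approx 1.2613 \cdot 10^{-5}$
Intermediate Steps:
$B = 31279$ ($B = \left(-42 + 1051\right) 31 = 1009 \cdot 31 = 31279$)
$\frac{1}{B + 48004} = \frac{1}{31279 + 48004} = \frac{1}{79283}$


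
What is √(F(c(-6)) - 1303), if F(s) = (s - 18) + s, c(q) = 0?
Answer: I*√1321 ≈ 36.346*I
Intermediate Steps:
F(s) = -18 + 2*s (F(s) = (-18 + s) + s = -18 + 2*s)
√(F(c(-6)) - 1303) = √((-18 + 2*0) - 1303) = √((-18 + 0) - 1303) = √(-18 - 1303) = √(-1321) = I*√1321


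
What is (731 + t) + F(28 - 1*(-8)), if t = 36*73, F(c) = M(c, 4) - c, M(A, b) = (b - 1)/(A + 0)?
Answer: 39877/12 ≈ 3323.1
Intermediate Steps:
M(A, b) = (-1 + b)/A
F(c) = -c + 3/c (F(c) = (-1 + 4)/c - c = 3/c - c = -c + 3/c)
t = 2628
(731 + t) + F(28 - 1*(-8)) = (731 + 2628) + (-(28 - 1*(-8)) + 3/(28 - 1*(-8))) = 3359 + (-(28 + 8) + 3/(28 + 8)) = 3359 + (-1*36 + 3/36) = 3359 + (-36 + 3*(1/36)) = 3359 + (-36 + 1/12) = 3359 - 431/12 = 39877/12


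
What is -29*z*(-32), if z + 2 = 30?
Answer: 25984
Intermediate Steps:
z = 28 (z = -2 + 30 = 28)
-29*z*(-32) = -29*28*(-32) = -812*(-32) = 25984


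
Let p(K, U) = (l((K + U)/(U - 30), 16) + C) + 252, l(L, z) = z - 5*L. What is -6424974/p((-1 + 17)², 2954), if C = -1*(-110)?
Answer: -3131103996/181537 ≈ -17248.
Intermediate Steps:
C = 110
p(K, U) = 378 - 5*(K + U)/(-30 + U) (p(K, U) = ((16 - 5*(K + U)/(U - 30)) + 110) + 252 = ((16 - 5*(K + U)/(-30 + U)) + 110) + 252 = (126 - 5*(K + U)/(-30 + U)) + 252 = 378 - 5*(K + U)/(-30 + U))
-6424974/p((-1 + 17)², 2954) = -6424974*(-30 + 2954)/(-11340 - 5*(-1 + 17)² + 373*2954) = -6424974*2924/(-11340 - 5*16² + 1101842) = -6424974*2924/(-11340 - 5*256 + 1101842) = -6424974*2924/(-11340 - 1280 + 1101842) = -6424974/((1/2924)*1089222) = -6424974/544611/1462 = -6424974*1462/544611 = -3131103996/181537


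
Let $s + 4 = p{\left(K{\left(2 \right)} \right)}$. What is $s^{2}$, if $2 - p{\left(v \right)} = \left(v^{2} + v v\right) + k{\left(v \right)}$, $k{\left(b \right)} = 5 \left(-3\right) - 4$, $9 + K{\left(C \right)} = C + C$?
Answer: $1089$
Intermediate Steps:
$K{\left(C \right)} = -9 + 2 C$ ($K{\left(C \right)} = -9 + \left(C + C\right) = -9 + 2 C$)
$k{\left(b \right)} = -19$ ($k{\left(b \right)} = -15 - 4 = -19$)
$p{\left(v \right)} = 21 - 2 v^{2}$ ($p{\left(v \right)} = 2 - \left(\left(v^{2} + v v\right) - 19\right) = 2 - \left(\left(v^{2} + v^{2}\right) - 19\right) = 2 - \left(2 v^{2} - 19\right) = 2 - \left(-19 + 2 v^{2}\right) = 21 - 2 v^{2}$)
$s = -33$ ($s = -4 + \left(21 - 2 \left(-9 + 2 \cdot 2\right)^{2}\right) = -4 + \left(21 - 2 \left(-9 + 4\right)^{2}\right) = -4 + \left(21 - 2 \left(-5\right)^{2}\right) = -4 + \left(21 - 50\right) = -4 - 29 = -33$)
$s^{2} = \left(-33\right)^{2} = 1089$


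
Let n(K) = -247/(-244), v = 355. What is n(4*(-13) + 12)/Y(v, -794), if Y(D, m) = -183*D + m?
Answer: -13/844484 ≈ -1.5394e-5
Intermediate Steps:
Y(D, m) = m - 183*D
n(K) = 247/244 (n(K) = -247*(-1/244) = 247/244)
n(4*(-13) + 12)/Y(v, -794) = 247/(244*(-794 - 183*355)) = 247/(244*(-794 - 64965)) = (247/244)/(-65759) = (247/244)*(-1/65759) = -13/844484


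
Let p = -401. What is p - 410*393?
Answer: -161531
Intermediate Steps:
p - 410*393 = -401 - 410*393 = -401 - 161130 = -161531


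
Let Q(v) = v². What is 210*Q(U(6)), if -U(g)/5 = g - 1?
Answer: 131250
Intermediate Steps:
U(g) = 5 - 5*g (U(g) = -5*(g - 1) = -5*(-1 + g) = 5 - 5*g)
210*Q(U(6)) = 210*(5 - 5*6)² = 210*(5 - 30)² = 210*(-25)² = 210*625 = 131250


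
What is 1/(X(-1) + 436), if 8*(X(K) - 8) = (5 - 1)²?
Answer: 1/446 ≈ 0.0022422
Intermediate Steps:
X(K) = 10 (X(K) = 8 + (5 - 1)²/8 = 8 + (⅛)*4² = 8 + (⅛)*16 = 8 + 2 = 10)
1/(X(-1) + 436) = 1/(10 + 436) = 1/446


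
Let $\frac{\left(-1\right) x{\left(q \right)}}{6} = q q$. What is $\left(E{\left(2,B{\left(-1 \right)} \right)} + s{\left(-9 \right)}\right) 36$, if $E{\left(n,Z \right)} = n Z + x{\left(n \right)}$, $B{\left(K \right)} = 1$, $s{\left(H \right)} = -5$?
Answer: $-972$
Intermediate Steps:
$x{\left(q \right)} = - 6 q^{2}$ ($x{\left(q \right)} = - 6 q q = - 6 q^{2}$)
$E{\left(n,Z \right)} = - 6 n^{2} + Z n$ ($E{\left(n,Z \right)} = n Z - 6 n^{2} = Z n - 6 n^{2} = - 6 n^{2} + Z n$)
$\left(E{\left(2,B{\left(-1 \right)} \right)} + s{\left(-9 \right)}\right) 36 = \left(2 \left(1 - 12\right) - 5\right) 36 = \left(2 \left(-11\right) - 5\right) 36 = \left(-22 - 5\right) 36 = \left(-27\right) 36 = -972$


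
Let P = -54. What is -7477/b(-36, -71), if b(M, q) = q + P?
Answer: 7477/125 ≈ 59.816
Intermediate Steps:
b(M, q) = -54 + q (b(M, q) = q - 54 = -54 + q)
-7477/b(-36, -71) = -7477/(-54 - 71) = -7477/(-125) = -7477*(-1/125) = 7477/125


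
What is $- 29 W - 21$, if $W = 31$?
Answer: $-920$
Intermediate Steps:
$- 29 W - 21 = \left(-29\right) 31 - 21 = -899 - 21 = -920$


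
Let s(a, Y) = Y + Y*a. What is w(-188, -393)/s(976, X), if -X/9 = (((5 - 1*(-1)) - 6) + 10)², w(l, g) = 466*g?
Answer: 30523/146550 ≈ 0.20828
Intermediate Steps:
X = -900 (X = -9*(((5 - 1*(-1)) - 6) + 10)² = -9*(((5 + 1) - 6) + 10)² = -9*((6 - 6) + 10)² = -9*(0 + 10)² = -9*10² = -9*100 = -900)
w(-188, -393)/s(976, X) = (466*(-393))/((-900*(1 + 976))) = -183138/((-900*977)) = -183138/(-879300) = -183138*(-1/879300) = 30523/146550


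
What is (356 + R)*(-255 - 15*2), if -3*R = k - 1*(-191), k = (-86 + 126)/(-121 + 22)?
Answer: -8251985/99 ≈ -83353.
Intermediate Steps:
k = -40/99 (k = 40/(-99) = 40*(-1/99) = -40/99 ≈ -0.40404)
R = -18869/297 (R = -(-40/99 - 1*(-191))/3 = -(-40/99 + 191)/3 = -⅓*18869/99 = -18869/297 ≈ -63.532)
(356 + R)*(-255 - 15*2) = (356 - 18869/297)*(-255 - 15*2) = 86863*(-255 - 30)/297 = (86863/297)*(-285) = -8251985/99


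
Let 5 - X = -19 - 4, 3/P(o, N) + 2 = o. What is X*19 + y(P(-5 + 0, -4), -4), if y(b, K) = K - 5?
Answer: 523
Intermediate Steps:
P(o, N) = 3/(-2 + o)
y(b, K) = -5 + K
X = 28 (X = 5 - (-19 - 4) = 5 - 1*(-23) = 5 + 23 = 28)
X*19 + y(P(-5 + 0, -4), -4) = 28*19 + (-5 - 4) = 532 - 9 = 523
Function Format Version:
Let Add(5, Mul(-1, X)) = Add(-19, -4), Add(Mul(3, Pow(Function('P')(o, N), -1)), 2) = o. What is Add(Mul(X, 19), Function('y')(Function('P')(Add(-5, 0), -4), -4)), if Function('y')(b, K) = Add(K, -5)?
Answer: 523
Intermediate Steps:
Function('P')(o, N) = Mul(3, Pow(Add(-2, o), -1))
Function('y')(b, K) = Add(-5, K)
X = 28 (X = Add(5, Mul(-1, Add(-19, -4))) = Add(5, Mul(-1, -23)) = Add(5, 23) = 28)
Add(Mul(X, 19), Function('y')(Function('P')(Add(-5, 0), -4), -4)) = Add(Mul(28, 19), Add(-5, -4)) = Add(532, -9) = 523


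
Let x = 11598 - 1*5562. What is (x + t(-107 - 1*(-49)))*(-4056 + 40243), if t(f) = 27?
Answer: 219401781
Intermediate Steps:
x = 6036 (x = 11598 - 5562 = 6036)
(x + t(-107 - 1*(-49)))*(-4056 + 40243) = (6036 + 27)*(-4056 + 40243) = 6063*36187 = 219401781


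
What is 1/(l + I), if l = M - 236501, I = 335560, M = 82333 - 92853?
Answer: 1/88539 ≈ 1.1294e-5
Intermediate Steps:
M = -10520
l = -247021 (l = -10520 - 236501 = -247021)
1/(l + I) = 1/(-247021 + 335560) = 1/88539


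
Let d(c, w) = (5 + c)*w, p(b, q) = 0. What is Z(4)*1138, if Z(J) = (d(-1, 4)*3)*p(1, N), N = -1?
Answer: 0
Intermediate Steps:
d(c, w) = w*(5 + c)
Z(J) = 0 (Z(J) = ((4*(5 - 1))*3)*0 = ((4*4)*3)*0 = (16*3)*0 = 48*0 = 0)
Z(4)*1138 = 0*1138 = 0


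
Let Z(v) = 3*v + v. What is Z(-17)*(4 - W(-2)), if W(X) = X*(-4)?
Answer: 272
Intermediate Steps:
W(X) = -4*X
Z(v) = 4*v
Z(-17)*(4 - W(-2)) = (4*(-17))*(4 - (-4)*(-2)) = -68*(4 - 1*8) = -68*(4 - 8) = -68*(-4) = 272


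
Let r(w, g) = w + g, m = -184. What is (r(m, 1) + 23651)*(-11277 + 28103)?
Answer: 394872568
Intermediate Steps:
r(w, g) = g + w
(r(m, 1) + 23651)*(-11277 + 28103) = ((1 - 184) + 23651)*(-11277 + 28103) = (-183 + 23651)*16826 = 23468*16826 = 394872568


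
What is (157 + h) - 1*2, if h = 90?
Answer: 245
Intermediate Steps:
(157 + h) - 1*2 = (157 + 90) - 1*2 = 247 - 2 = 245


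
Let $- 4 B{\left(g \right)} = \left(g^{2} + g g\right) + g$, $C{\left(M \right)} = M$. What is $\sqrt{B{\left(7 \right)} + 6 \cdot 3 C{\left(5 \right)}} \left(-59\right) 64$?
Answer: $- 1888 \sqrt{255} \approx -30149.0$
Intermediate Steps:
$B{\left(g \right)} = - \frac{g^{2}}{2} - \frac{g}{4}$ ($B{\left(g \right)} = - \frac{\left(g^{2} + g g\right) + g}{4} = - \frac{\left(g^{2} + g^{2}\right) + g}{4} = - \frac{2 g^{2} + g}{4} = - \frac{g + 2 g^{2}}{4} = - \frac{g^{2}}{2} - \frac{g}{4}$)
$\sqrt{B{\left(7 \right)} + 6 \cdot 3 C{\left(5 \right)}} \left(-59\right) 64 = \sqrt{\left(- \frac{1}{4}\right) 7 \left(1 + 2 \cdot 7\right) + 6 \cdot 3 \cdot 5} \left(-59\right) 64 = \sqrt{\left(- \frac{1}{4}\right) 7 \left(1 + 14\right) + 18 \cdot 5} \left(-59\right) 64 = \sqrt{\left(- \frac{1}{4}\right) 7 \cdot 15 + 90} \left(-59\right) 64 = \sqrt{- \frac{105}{4} + 90} \left(-59\right) 64 = \sqrt{\frac{255}{4}} \left(-59\right) 64 = \frac{\sqrt{255}}{2} \left(-59\right) 64 = - \frac{59 \sqrt{255}}{2} \cdot 64 = - 1888 \sqrt{255}$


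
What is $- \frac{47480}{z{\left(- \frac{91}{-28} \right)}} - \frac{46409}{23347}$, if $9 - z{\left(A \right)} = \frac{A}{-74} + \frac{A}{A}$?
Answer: $- \frac{328231105589}{55589207} \approx -5904.6$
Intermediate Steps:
$z{\left(A \right)} = 8 + \frac{A}{74}$ ($z{\left(A \right)} = 9 - \left(\frac{A}{-74} + \frac{A}{A}\right) = 9 - \left(A \left(- \frac{1}{74}\right) + 1\right) = 9 - \left(- \frac{A}{74} + 1\right) = 9 - \left(1 - \frac{A}{74}\right) = 9 + \left(-1 + \frac{A}{74}\right) = 8 + \frac{A}{74}$)
$- \frac{47480}{z{\left(- \frac{91}{-28} \right)}} - \frac{46409}{23347} = - \frac{47480}{8 + \frac{\left(-91\right) \frac{1}{-28}}{74}} - \frac{46409}{23347} = - \frac{47480}{8 + \frac{\left(-91\right) \left(- \frac{1}{28}\right)}{74}} - \frac{46409}{23347} = - \frac{47480}{8 + \frac{1}{74} \cdot \frac{13}{4}} - \frac{46409}{23347} = - \frac{47480}{8 + \frac{13}{296}} - \frac{46409}{23347} = - \frac{47480}{\frac{2381}{296}} - \frac{46409}{23347} = \left(-47480\right) \frac{296}{2381} - \frac{46409}{23347} = - \frac{14054080}{2381} - \frac{46409}{23347} = - \frac{328231105589}{55589207}$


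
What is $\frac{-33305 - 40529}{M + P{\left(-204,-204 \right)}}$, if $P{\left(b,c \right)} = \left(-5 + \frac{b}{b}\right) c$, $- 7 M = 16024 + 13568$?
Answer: $\frac{258419}{11940} \approx 21.643$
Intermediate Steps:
$M = - \frac{29592}{7}$ ($M = - \frac{16024 + 13568}{7} = \left(- \frac{1}{7}\right) 29592 = - \frac{29592}{7} \approx -4227.4$)
$P{\left(b,c \right)} = - 4 c$ ($P{\left(b,c \right)} = \left(-5 + 1\right) c = - 4 c$)
$\frac{-33305 - 40529}{M + P{\left(-204,-204 \right)}} = \frac{-33305 - 40529}{- \frac{29592}{7} - -816} = - \frac{73834}{- \frac{29592}{7} + 816} = - \frac{73834}{- \frac{23880}{7}} = \left(-73834\right) \left(- \frac{7}{23880}\right) = \frac{258419}{11940}$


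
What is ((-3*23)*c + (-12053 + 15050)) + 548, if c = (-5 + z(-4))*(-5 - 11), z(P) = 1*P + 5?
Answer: -871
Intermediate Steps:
z(P) = 5 + P (z(P) = P + 5 = 5 + P)
c = 64 (c = (-5 + (5 - 4))*(-5 - 11) = (-5 + 1)*(-16) = -4*(-16) = 64)
((-3*23)*c + (-12053 + 15050)) + 548 = (-3*23*64 + (-12053 + 15050)) + 548 = (-69*64 + 2997) + 548 = (-4416 + 2997) + 548 = -1419 + 548 = -871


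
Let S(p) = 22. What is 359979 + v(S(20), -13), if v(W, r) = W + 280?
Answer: 360281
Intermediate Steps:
v(W, r) = 280 + W
359979 + v(S(20), -13) = 359979 + (280 + 22) = 359979 + 302 = 360281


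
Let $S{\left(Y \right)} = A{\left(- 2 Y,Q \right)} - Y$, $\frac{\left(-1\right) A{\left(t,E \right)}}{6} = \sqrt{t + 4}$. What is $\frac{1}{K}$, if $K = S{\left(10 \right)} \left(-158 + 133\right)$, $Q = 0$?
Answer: $\frac{1}{1690} - \frac{6 i}{4225} \approx 0.00059172 - 0.0014201 i$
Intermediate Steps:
$A{\left(t,E \right)} = - 6 \sqrt{4 + t}$ ($A{\left(t,E \right)} = - 6 \sqrt{t + 4} = - 6 \sqrt{4 + t}$)
$S{\left(Y \right)} = - Y - 6 \sqrt{4 - 2 Y}$ ($S{\left(Y \right)} = - 6 \sqrt{4 - 2 Y} - Y = - Y - 6 \sqrt{4 - 2 Y}$)
$K = 250 + 600 i$ ($K = \left(\left(-1\right) 10 - 6 \sqrt{4 - 20}\right) \left(-158 + 133\right) = \left(-10 - 6 \sqrt{4 - 20}\right) \left(-25\right) = \left(-10 - 6 \sqrt{-16}\right) \left(-25\right) = \left(-10 - 6 \cdot 4 i\right) \left(-25\right) = \left(-10 - 24 i\right) \left(-25\right) = 250 + 600 i \approx 250.0 + 600.0 i$)
$\frac{1}{K} = \frac{1}{250 + 600 i} = \frac{250 - 600 i}{422500}$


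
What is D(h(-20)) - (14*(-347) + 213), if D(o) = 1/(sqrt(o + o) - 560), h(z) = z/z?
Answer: 728331075/156799 - sqrt(2)/313598 ≈ 4645.0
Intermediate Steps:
h(z) = 1
D(o) = 1/(-560 + sqrt(2)*sqrt(o)) (D(o) = 1/(sqrt(2*o) - 560) = 1/(sqrt(2)*sqrt(o) - 560) = 1/(-560 + sqrt(2)*sqrt(o)))
D(h(-20)) - (14*(-347) + 213) = 1/(-560 + sqrt(2)*sqrt(1)) - (14*(-347) + 213) = 1/(-560 + sqrt(2)*1) - (-4858 + 213) = 1/(-560 + sqrt(2)) - 1*(-4645) = 1/(-560 + sqrt(2)) + 4645 = 4645 + 1/(-560 + sqrt(2))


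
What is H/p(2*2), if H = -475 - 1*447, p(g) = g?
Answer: -461/2 ≈ -230.50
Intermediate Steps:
H = -922 (H = -475 - 447 = -922)
H/p(2*2) = -922/(2*2) = -922/4 = -922*¼ = -461/2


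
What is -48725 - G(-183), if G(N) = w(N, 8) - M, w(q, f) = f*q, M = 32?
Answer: -47229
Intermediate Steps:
G(N) = -32 + 8*N (G(N) = 8*N - 1*32 = 8*N - 32 = -32 + 8*N)
-48725 - G(-183) = -48725 - (-32 + 8*(-183)) = -48725 - (-32 - 1464) = -48725 - 1*(-1496) = -48725 + 1496 = -47229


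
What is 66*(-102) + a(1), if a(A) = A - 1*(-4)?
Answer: -6727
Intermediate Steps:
a(A) = 4 + A (a(A) = A + 4 = 4 + A)
66*(-102) + a(1) = 66*(-102) + (4 + 1) = -6732 + 5 = -6727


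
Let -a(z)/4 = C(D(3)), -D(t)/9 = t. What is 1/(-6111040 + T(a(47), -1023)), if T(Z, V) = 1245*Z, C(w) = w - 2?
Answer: -1/5966620 ≈ -1.6760e-7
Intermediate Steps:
D(t) = -9*t
C(w) = -2 + w
a(z) = 116 (a(z) = -4*(-2 - 9*3) = -4*(-2 - 27) = -4*(-29) = 116)
1/(-6111040 + T(a(47), -1023)) = 1/(-6111040 + 1245*116) = 1/(-6111040 + 144420) = 1/(-5966620) = -1/5966620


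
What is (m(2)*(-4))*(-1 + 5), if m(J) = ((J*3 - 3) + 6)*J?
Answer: -288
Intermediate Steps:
m(J) = J*(3 + 3*J) (m(J) = ((3*J - 3) + 6)*J = ((-3 + 3*J) + 6)*J = (3 + 3*J)*J = J*(3 + 3*J))
(m(2)*(-4))*(-1 + 5) = ((3*2*(1 + 2))*(-4))*(-1 + 5) = ((3*2*3)*(-4))*4 = (18*(-4))*4 = -72*4 = -288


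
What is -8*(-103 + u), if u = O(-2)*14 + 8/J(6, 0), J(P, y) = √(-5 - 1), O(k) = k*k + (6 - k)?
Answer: -520 + 32*I*√6/3 ≈ -520.0 + 26.128*I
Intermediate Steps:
O(k) = 6 + k² - k (O(k) = k² + (6 - k) = 6 + k² - k)
J(P, y) = I*√6 (J(P, y) = √(-6) = I*√6)
u = 168 - 4*I*√6/3 (u = (6 + (-2)² - 1*(-2))*14 + 8/((I*√6)) = (6 + 4 + 2)*14 + 8*(-I*√6/6) = 12*14 - 4*I*√6/3 = 168 - 4*I*√6/3 ≈ 168.0 - 3.266*I)
-8*(-103 + u) = -8*(-103 + (168 - 4*I*√6/3)) = -8*(65 - 4*I*√6/3) = -520 + 32*I*√6/3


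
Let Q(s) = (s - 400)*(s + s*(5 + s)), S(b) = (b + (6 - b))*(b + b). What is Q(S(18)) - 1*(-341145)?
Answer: -8482023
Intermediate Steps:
S(b) = 12*b (S(b) = 6*(2*b) = 12*b)
Q(s) = (-400 + s)*(s + s*(5 + s))
Q(S(18)) - 1*(-341145) = (12*18)*(-2400 + (12*18)² - 4728*18) - 1*(-341145) = 216*(-2400 + 216² - 394*216) + 341145 = 216*(-2400 + 46656 - 85104) + 341145 = 216*(-40848) + 341145 = -8823168 + 341145 = -8482023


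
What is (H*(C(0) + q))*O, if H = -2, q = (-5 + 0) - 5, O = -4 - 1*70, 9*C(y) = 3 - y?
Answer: -4292/3 ≈ -1430.7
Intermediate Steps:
C(y) = 1/3 - y/9 (C(y) = (3 - y)/9 = 1/3 - y/9)
O = -74 (O = -4 - 70 = -74)
q = -10 (q = -5 - 5 = -10)
(H*(C(0) + q))*O = -2*((1/3 - 1/9*0) - 10)*(-74) = -2*((1/3 + 0) - 10)*(-74) = -2*(1/3 - 10)*(-74) = -2*(-29/3)*(-74) = (58/3)*(-74) = -4292/3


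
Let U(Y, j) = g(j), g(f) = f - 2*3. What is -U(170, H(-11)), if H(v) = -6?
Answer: 12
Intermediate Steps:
g(f) = -6 + f (g(f) = f - 6 = -6 + f)
U(Y, j) = -6 + j
-U(170, H(-11)) = -(-6 - 6) = -1*(-12) = 12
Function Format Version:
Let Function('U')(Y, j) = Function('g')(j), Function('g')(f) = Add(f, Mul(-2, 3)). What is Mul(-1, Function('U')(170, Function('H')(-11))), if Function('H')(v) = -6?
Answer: 12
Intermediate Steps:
Function('g')(f) = Add(-6, f) (Function('g')(f) = Add(f, -6) = Add(-6, f))
Function('U')(Y, j) = Add(-6, j)
Mul(-1, Function('U')(170, Function('H')(-11))) = Mul(-1, Add(-6, -6)) = Mul(-1, -12) = 12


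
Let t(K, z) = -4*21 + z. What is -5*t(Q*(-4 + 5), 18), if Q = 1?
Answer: 330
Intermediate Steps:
t(K, z) = -84 + z
-5*t(Q*(-4 + 5), 18) = -5*(-84 + 18) = -5*(-66) = 330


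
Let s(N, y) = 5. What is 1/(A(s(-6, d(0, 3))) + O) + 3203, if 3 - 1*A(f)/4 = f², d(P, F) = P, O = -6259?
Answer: 20329440/6347 ≈ 3203.0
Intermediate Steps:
A(f) = 12 - 4*f²
1/(A(s(-6, d(0, 3))) + O) + 3203 = 1/((12 - 4*5²) - 6259) + 3203 = 1/((12 - 4*25) - 6259) + 3203 = 1/((12 - 100) - 6259) + 3203 = 1/(-88 - 6259) + 3203 = 1/(-6347) + 3203 = -1/6347 + 3203 = 20329440/6347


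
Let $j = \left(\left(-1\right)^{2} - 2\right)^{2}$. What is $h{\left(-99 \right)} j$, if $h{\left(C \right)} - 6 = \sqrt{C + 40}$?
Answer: $6 + i \sqrt{59} \approx 6.0 + 7.6811 i$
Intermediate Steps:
$h{\left(C \right)} = 6 + \sqrt{40 + C}$ ($h{\left(C \right)} = 6 + \sqrt{C + 40} = 6 + \sqrt{40 + C}$)
$j = 1$ ($j = \left(1 - 2\right)^{2} = \left(-1\right)^{2} = 1$)
$h{\left(-99 \right)} j = \left(6 + \sqrt{40 - 99}\right) 1 = \left(6 + \sqrt{-59}\right) 1 = \left(6 + i \sqrt{59}\right) 1 = 6 + i \sqrt{59}$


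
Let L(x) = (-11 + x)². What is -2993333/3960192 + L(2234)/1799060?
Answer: 3546252496247/1781155754880 ≈ 1.9910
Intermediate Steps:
-2993333/3960192 + L(2234)/1799060 = -2993333/3960192 + (-11 + 2234)²/1799060 = -2993333*1/3960192 + 2223²*(1/1799060) = -2993333/3960192 + 4941729*(1/1799060) = -2993333/3960192 + 4941729/1799060 = 3546252496247/1781155754880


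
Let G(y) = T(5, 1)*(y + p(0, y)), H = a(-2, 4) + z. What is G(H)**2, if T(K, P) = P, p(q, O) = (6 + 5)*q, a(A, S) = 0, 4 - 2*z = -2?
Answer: 9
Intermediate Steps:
z = 3 (z = 2 - 1/2*(-2) = 2 + 1 = 3)
H = 3 (H = 0 + 3 = 3)
p(q, O) = 11*q
G(y) = y (G(y) = 1*(y + 11*0) = 1*(y + 0) = 1*y = y)
G(H)**2 = 3**2 = 9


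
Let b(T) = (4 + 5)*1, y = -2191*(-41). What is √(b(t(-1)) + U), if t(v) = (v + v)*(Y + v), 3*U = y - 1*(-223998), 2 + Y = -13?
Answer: 16*√3678/3 ≈ 323.45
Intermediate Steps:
Y = -15 (Y = -2 - 13 = -15)
y = 89831
U = 313829/3 (U = (89831 - 1*(-223998))/3 = (89831 + 223998)/3 = (⅓)*313829 = 313829/3 ≈ 1.0461e+5)
t(v) = 2*v*(-15 + v) (t(v) = (v + v)*(-15 + v) = (2*v)*(-15 + v) = 2*v*(-15 + v))
b(T) = 9 (b(T) = 9*1 = 9)
√(b(t(-1)) + U) = √(9 + 313829/3) = √(313856/3) = 16*√3678/3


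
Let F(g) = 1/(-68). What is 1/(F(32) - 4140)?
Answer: -68/281521 ≈ -0.00024155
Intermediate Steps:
F(g) = -1/68
1/(F(32) - 4140) = 1/(-1/68 - 4140) = 1/(-281521/68) = -68/281521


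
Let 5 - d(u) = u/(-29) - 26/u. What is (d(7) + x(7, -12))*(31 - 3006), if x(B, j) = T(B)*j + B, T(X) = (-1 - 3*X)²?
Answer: 499708625/29 ≈ 1.7231e+7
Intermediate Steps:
d(u) = 5 + 26/u + u/29 (d(u) = 5 - (u/(-29) - 26/u) = 5 - (u*(-1/29) - 26/u) = 5 - (-u/29 - 26/u) = 5 - (-26/u - u/29) = 5 + (26/u + u/29) = 5 + 26/u + u/29)
x(B, j) = B + j*(1 + 3*B)² (x(B, j) = (1 + 3*B)²*j + B = j*(1 + 3*B)² + B = B + j*(1 + 3*B)²)
(d(7) + x(7, -12))*(31 - 3006) = ((5 + 26/7 + (1/29)*7) + (7 - 12*(1 + 3*7)²))*(31 - 3006) = ((5 + 26*(⅐) + 7/29) + (7 - 12*(1 + 21)²))*(-2975) = ((5 + 26/7 + 7/29) + (7 - 12*22²))*(-2975) = (1818/203 + (7 - 12*484))*(-2975) = (1818/203 + (7 - 5808))*(-2975) = (1818/203 - 5801)*(-2975) = -1175785/203*(-2975) = 499708625/29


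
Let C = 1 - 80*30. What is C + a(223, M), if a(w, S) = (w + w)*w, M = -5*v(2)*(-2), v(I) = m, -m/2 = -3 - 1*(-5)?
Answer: 97059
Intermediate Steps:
m = -4 (m = -2*(-3 - 1*(-5)) = -2*(-3 + 5) = -2*2 = -4)
v(I) = -4
M = -40 (M = -5*(-4)*(-2) = 20*(-2) = -40)
a(w, S) = 2*w**2 (a(w, S) = (2*w)*w = 2*w**2)
C = -2399 (C = 1 - 2400 = -2399)
C + a(223, M) = -2399 + 2*223**2 = -2399 + 2*49729 = -2399 + 99458 = 97059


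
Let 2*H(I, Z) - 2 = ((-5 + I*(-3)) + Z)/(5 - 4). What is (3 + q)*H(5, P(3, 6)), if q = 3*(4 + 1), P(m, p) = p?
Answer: -108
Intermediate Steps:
H(I, Z) = -3/2 + Z/2 - 3*I/2 (H(I, Z) = 1 + (((-5 + I*(-3)) + Z)/(5 - 4))/2 = 1 + (((-5 - 3*I) + Z)/1)/2 = 1 + ((-5 + Z - 3*I)*1)/2 = 1 + (-5 + Z - 3*I)/2 = 1 + (-5/2 + Z/2 - 3*I/2) = -3/2 + Z/2 - 3*I/2)
q = 15 (q = 3*5 = 15)
(3 + q)*H(5, P(3, 6)) = (3 + 15)*(-3/2 + (½)*6 - 3/2*5) = 18*(-3/2 + 3 - 15/2) = 18*(-6) = -108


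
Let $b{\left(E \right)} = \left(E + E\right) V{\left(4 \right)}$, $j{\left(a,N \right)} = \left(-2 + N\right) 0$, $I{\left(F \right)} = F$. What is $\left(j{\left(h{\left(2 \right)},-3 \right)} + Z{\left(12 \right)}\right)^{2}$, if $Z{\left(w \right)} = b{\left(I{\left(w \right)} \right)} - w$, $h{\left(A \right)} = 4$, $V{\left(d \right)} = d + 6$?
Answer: $51984$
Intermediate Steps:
$V{\left(d \right)} = 6 + d$
$j{\left(a,N \right)} = 0$
$b{\left(E \right)} = 20 E$ ($b{\left(E \right)} = \left(E + E\right) \left(6 + 4\right) = 2 E 10 = 20 E$)
$Z{\left(w \right)} = 19 w$ ($Z{\left(w \right)} = 20 w - w = 19 w$)
$\left(j{\left(h{\left(2 \right)},-3 \right)} + Z{\left(12 \right)}\right)^{2} = \left(0 + 19 \cdot 12\right)^{2} = \left(0 + 228\right)^{2} = 228^{2} = 51984$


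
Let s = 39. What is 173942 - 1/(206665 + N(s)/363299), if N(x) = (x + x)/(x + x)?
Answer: 13059771974206213/75081187836 ≈ 1.7394e+5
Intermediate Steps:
N(x) = 1 (N(x) = (2*x)/((2*x)) = (2*x)*(1/(2*x)) = 1)
173942 - 1/(206665 + N(s)/363299) = 173942 - 1/(206665 + 1/363299) = 173942 - 1/75081187836/363299 = 173942 - 1*363299/75081187836 = 173942 - 363299/75081187836 = 13059771974206213/75081187836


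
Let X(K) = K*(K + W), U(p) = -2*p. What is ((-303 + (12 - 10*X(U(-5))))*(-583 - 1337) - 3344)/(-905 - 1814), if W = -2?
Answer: -2091376/2719 ≈ -769.17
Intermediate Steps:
X(K) = K*(-2 + K) (X(K) = K*(K - 2) = K*(-2 + K))
((-303 + (12 - 10*X(U(-5))))*(-583 - 1337) - 3344)/(-905 - 1814) = ((-303 + (12 - 10*(-2*(-5))*(-2 - 2*(-5))))*(-583 - 1337) - 3344)/(-905 - 1814) = ((-303 + (12 - 100*(-2 + 10)))*(-1920) - 3344)/(-2719) = ((-303 + (12 - 100*8))*(-1920) - 3344)*(-1/2719) = ((-303 + (12 - 10*80))*(-1920) - 3344)*(-1/2719) = ((-303 + (12 - 800))*(-1920) - 3344)*(-1/2719) = ((-303 - 788)*(-1920) - 3344)*(-1/2719) = (-1091*(-1920) - 3344)*(-1/2719) = (2094720 - 3344)*(-1/2719) = 2091376*(-1/2719) = -2091376/2719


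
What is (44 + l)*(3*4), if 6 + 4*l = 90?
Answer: 780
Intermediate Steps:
l = 21 (l = -3/2 + (¼)*90 = -3/2 + 45/2 = 21)
(44 + l)*(3*4) = (44 + 21)*(3*4) = 65*12 = 780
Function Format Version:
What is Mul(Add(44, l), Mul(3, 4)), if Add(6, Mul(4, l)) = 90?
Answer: 780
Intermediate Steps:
l = 21 (l = Add(Rational(-3, 2), Mul(Rational(1, 4), 90)) = Add(Rational(-3, 2), Rational(45, 2)) = 21)
Mul(Add(44, l), Mul(3, 4)) = Mul(Add(44, 21), Mul(3, 4)) = Mul(65, 12) = 780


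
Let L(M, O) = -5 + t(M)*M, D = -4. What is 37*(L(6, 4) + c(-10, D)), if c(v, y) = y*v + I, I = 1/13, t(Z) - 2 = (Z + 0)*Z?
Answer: 126540/13 ≈ 9733.8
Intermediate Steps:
t(Z) = 2 + Z² (t(Z) = 2 + (Z + 0)*Z = 2 + Z*Z = 2 + Z²)
I = 1/13 ≈ 0.076923
L(M, O) = -5 + M*(2 + M²) (L(M, O) = -5 + (2 + M²)*M = -5 + M*(2 + M²))
c(v, y) = 1/13 + v*y (c(v, y) = y*v + 1/13 = v*y + 1/13 = 1/13 + v*y)
37*(L(6, 4) + c(-10, D)) = 37*((-5 + 6*(2 + 6²)) + (1/13 - 10*(-4))) = 37*((-5 + 6*(2 + 36)) + (1/13 + 40)) = 37*((-5 + 6*38) + 521/13) = 37*((-5 + 228) + 521/13) = 37*(223 + 521/13) = 37*(3420/13) = 126540/13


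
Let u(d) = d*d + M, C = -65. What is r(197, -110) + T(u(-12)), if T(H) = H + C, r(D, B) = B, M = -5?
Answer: -36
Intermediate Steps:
u(d) = -5 + d**2 (u(d) = d*d - 5 = d**2 - 5 = -5 + d**2)
T(H) = -65 + H (T(H) = H - 65 = -65 + H)
r(197, -110) + T(u(-12)) = -110 + (-65 + (-5 + (-12)**2)) = -110 + (-65 + (-5 + 144)) = -110 + (-65 + 139) = -110 + 74 = -36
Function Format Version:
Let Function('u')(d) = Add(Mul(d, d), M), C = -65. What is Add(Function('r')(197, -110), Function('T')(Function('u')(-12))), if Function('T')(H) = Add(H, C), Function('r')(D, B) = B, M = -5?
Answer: -36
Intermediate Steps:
Function('u')(d) = Add(-5, Pow(d, 2)) (Function('u')(d) = Add(Mul(d, d), -5) = Add(Pow(d, 2), -5) = Add(-5, Pow(d, 2)))
Function('T')(H) = Add(-65, H) (Function('T')(H) = Add(H, -65) = Add(-65, H))
Add(Function('r')(197, -110), Function('T')(Function('u')(-12))) = Add(-110, Add(-65, Add(-5, Pow(-12, 2)))) = Add(-110, Add(-65, Add(-5, 144))) = Add(-110, Add(-65, 139)) = Add(-110, 74) = -36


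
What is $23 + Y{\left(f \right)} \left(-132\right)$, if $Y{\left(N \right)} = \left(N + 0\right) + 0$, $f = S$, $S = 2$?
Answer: $-241$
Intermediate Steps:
$f = 2$
$Y{\left(N \right)} = N$ ($Y{\left(N \right)} = N + 0 = N$)
$23 + Y{\left(f \right)} \left(-132\right) = 23 + 2 \left(-132\right) = 23 - 264 = -241$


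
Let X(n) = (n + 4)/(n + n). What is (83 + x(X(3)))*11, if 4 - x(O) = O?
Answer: 5665/6 ≈ 944.17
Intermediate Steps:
X(n) = (4 + n)/(2*n) (X(n) = (4 + n)/((2*n)) = (4 + n)*(1/(2*n)) = (4 + n)/(2*n))
x(O) = 4 - O
(83 + x(X(3)))*11 = (83 + (4 - (4 + 3)/(2*3)))*11 = (83 + (4 - 7/(2*3)))*11 = (83 + (4 - 1*7/6))*11 = (83 + (4 - 7/6))*11 = (83 + 17/6)*11 = (515/6)*11 = 5665/6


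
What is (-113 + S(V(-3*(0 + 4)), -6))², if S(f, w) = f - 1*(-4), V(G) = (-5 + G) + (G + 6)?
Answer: 17424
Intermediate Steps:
V(G) = 1 + 2*G (V(G) = (-5 + G) + (6 + G) = 1 + 2*G)
S(f, w) = 4 + f (S(f, w) = f + 4 = 4 + f)
(-113 + S(V(-3*(0 + 4)), -6))² = (-113 + (4 + (1 + 2*(-3*(0 + 4)))))² = (-113 + (4 + (1 + 2*(-3*4))))² = (-113 + (4 + (1 + 2*(-12))))² = (-113 + (4 + (1 - 24)))² = (-113 + (4 - 23))² = (-113 - 19)² = (-132)² = 17424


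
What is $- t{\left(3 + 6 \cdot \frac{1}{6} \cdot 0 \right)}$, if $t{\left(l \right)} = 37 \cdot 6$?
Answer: $-222$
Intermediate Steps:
$t{\left(l \right)} = 222$
$- t{\left(3 + 6 \cdot \frac{1}{6} \cdot 0 \right)} = \left(-1\right) 222 = -222$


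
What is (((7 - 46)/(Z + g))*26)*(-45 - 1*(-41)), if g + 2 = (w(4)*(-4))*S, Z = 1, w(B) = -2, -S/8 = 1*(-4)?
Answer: 1352/85 ≈ 15.906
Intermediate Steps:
S = 32 (S = -8*(-4) = 32)
g = 254 (g = -2 - 2*(-4)*32 = -2 + 8*32 = -2 + 256 = 254)
(((7 - 46)/(Z + g))*26)*(-45 - 1*(-41)) = (((7 - 46)/(1 + 254))*26)*(-45 - 1*(-41)) = (-39/255*26)*(-45 + 41) = (-39*1/255*26)*(-4) = -13/85*26*(-4) = -338/85*(-4) = 1352/85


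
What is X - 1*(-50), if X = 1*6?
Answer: 56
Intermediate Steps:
X = 6
X - 1*(-50) = 6 - 1*(-50) = 6 + 50 = 56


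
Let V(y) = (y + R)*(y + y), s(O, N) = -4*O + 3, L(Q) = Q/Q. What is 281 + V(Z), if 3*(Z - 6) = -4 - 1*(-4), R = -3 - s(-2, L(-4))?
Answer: 185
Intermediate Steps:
L(Q) = 1
s(O, N) = 3 - 4*O
R = -14 (R = -3 - (3 - 4*(-2)) = -3 - (3 + 8) = -3 - 1*11 = -3 - 11 = -14)
Z = 6 (Z = 6 + (-4 - 1*(-4))/3 = 6 + (-4 + 4)/3 = 6 + (1/3)*0 = 6 + 0 = 6)
V(y) = 2*y*(-14 + y) (V(y) = (y - 14)*(y + y) = (-14 + y)*(2*y) = 2*y*(-14 + y))
281 + V(Z) = 281 + 2*6*(-14 + 6) = 281 + 2*6*(-8) = 281 - 96 = 185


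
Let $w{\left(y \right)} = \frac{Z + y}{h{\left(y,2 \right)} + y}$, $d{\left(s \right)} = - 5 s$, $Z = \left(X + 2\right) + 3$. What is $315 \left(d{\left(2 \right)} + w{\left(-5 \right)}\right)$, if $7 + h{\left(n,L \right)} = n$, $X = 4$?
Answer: $- \frac{54810}{17} \approx -3224.1$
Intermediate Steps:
$h{\left(n,L \right)} = -7 + n$
$Z = 9$ ($Z = \left(4 + 2\right) + 3 = 6 + 3 = 9$)
$w{\left(y \right)} = \frac{9 + y}{-7 + 2 y}$ ($w{\left(y \right)} = \frac{9 + y}{\left(-7 + y\right) + y} = \frac{9 + y}{-7 + 2 y}$)
$315 \left(d{\left(2 \right)} + w{\left(-5 \right)}\right) = 315 \left(\left(-5\right) 2 + \frac{9 - 5}{-7 + 2 \left(-5\right)}\right) = 315 \left(-10 + \frac{1}{-7 - 10} \cdot 4\right) = 315 \left(-10 + \frac{1}{-17} \cdot 4\right) = 315 \left(-10 - \frac{4}{17}\right) = 315 \left(- \frac{174}{17}\right) = - \frac{54810}{17}$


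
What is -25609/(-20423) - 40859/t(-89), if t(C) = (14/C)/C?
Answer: -944254841753/40846 ≈ -2.3117e+7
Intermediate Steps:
t(C) = 14/C**2
-25609/(-20423) - 40859/t(-89) = -25609/(-20423) - 40859/(14/(-89)**2) = -25609*(-1/20423) - 40859/(14*(1/7921)) = 25609/20423 - 40859/14/7921 = 25609/20423 - 40859*7921/14 = 25609/20423 - 46234877/2 = -944254841753/40846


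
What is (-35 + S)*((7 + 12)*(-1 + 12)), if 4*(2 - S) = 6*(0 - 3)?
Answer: -11913/2 ≈ -5956.5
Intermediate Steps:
S = 13/2 (S = 2 - 3*(0 - 3)/2 = 2 - 3*(-3)/2 = 2 - 1/4*(-18) = 2 + 9/2 = 13/2 ≈ 6.5000)
(-35 + S)*((7 + 12)*(-1 + 12)) = (-35 + 13/2)*((7 + 12)*(-1 + 12)) = -1083*11/2 = -57/2*209 = -11913/2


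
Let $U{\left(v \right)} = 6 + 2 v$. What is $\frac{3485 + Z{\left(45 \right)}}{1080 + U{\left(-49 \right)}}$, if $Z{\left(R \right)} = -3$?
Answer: $\frac{1741}{494} \approx 3.5243$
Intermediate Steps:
$\frac{3485 + Z{\left(45 \right)}}{1080 + U{\left(-49 \right)}} = \frac{3485 - 3}{1080 + \left(6 + 2 \left(-49\right)\right)} = \frac{3482}{1080 + \left(6 - 98\right)} = \frac{3482}{1080 - 92} = \frac{3482}{988} = 3482 \cdot \frac{1}{988} = \frac{1741}{494}$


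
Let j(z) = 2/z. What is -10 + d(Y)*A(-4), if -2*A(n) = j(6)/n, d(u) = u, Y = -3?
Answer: -81/8 ≈ -10.125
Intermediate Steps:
A(n) = -1/(6*n) (A(n) = -2/6/(2*n) = -2*(⅙)/(2*n) = -1/(6*n))
-10 + d(Y)*A(-4) = -10 - (-1)/(2*(-4)) = -10 - (-1)*(-1)/(2*4) = -10 - 3*1/24 = -10 - ⅛ = -81/8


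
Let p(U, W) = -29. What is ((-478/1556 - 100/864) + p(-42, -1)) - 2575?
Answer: -218834033/84024 ≈ -2604.4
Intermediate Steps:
((-478/1556 - 100/864) + p(-42, -1)) - 2575 = ((-478/1556 - 100/864) - 29) - 2575 = ((-478*1/1556 - 100*1/864) - 29) - 2575 = ((-239/778 - 25/216) - 29) - 2575 = (-35537/84024 - 29) - 2575 = -2472233/84024 - 2575 = -218834033/84024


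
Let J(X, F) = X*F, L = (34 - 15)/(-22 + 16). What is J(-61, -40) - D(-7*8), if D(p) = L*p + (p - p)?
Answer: 6788/3 ≈ 2262.7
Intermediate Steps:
L = -19/6 (L = 19/(-6) = 19*(-⅙) = -19/6 ≈ -3.1667)
J(X, F) = F*X
D(p) = -19*p/6 (D(p) = -19*p/6 + (p - p) = -19*p/6 + 0 = -19*p/6)
J(-61, -40) - D(-7*8) = -40*(-61) - (-19)*(-7*8)/6 = 2440 - (-19)*(-56)/6 = 2440 - 1*532/3 = 2440 - 532/3 = 6788/3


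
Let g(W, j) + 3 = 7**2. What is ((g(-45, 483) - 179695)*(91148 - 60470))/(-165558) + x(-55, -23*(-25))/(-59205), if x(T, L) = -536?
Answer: 54382491466933/1633643565 ≈ 33289.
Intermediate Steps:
g(W, j) = 46 (g(W, j) = -3 + 7**2 = -3 + 49 = 46)
((g(-45, 483) - 179695)*(91148 - 60470))/(-165558) + x(-55, -23*(-25))/(-59205) = ((46 - 179695)*(91148 - 60470))/(-165558) - 536/(-59205) = -179649*30678*(-1/165558) - 536*(-1/59205) = -5511272022*(-1/165558) + 536/59205 = 918545337/27593 + 536/59205 = 54382491466933/1633643565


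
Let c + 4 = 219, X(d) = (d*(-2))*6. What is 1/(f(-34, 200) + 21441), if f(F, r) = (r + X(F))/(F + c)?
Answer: 181/3881429 ≈ 4.6632e-5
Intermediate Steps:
X(d) = -12*d (X(d) = -2*d*6 = -12*d)
c = 215 (c = -4 + 219 = 215)
f(F, r) = (r - 12*F)/(215 + F) (f(F, r) = (r - 12*F)/(F + 215) = (r - 12*F)/(215 + F))
1/(f(-34, 200) + 21441) = 1/((200 - 12*(-34))/(215 - 34) + 21441) = 1/((200 + 408)/181 + 21441) = 1/((1/181)*608 + 21441) = 1/(608/181 + 21441) = 1/(3881429/181) = 181/3881429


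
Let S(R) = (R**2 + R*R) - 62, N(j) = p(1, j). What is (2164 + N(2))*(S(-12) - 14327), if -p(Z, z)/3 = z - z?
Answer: -30514564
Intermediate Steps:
p(Z, z) = 0 (p(Z, z) = -3*(z - z) = -3*0 = 0)
N(j) = 0
S(R) = -62 + 2*R**2 (S(R) = (R**2 + R**2) - 62 = 2*R**2 - 62 = -62 + 2*R**2)
(2164 + N(2))*(S(-12) - 14327) = (2164 + 0)*((-62 + 2*(-12)**2) - 14327) = 2164*((-62 + 2*144) - 14327) = 2164*((-62 + 288) - 14327) = 2164*(226 - 14327) = 2164*(-14101) = -30514564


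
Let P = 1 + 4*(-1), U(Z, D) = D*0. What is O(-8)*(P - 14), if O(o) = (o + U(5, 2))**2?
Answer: -1088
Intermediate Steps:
U(Z, D) = 0
O(o) = o**2 (O(o) = (o + 0)**2 = o**2)
P = -3 (P = 1 - 4 = -3)
O(-8)*(P - 14) = (-8)**2*(-3 - 14) = 64*(-17) = -1088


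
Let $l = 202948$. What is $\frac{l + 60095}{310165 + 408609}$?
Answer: $\frac{263043}{718774} \approx 0.36596$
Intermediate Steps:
$\frac{l + 60095}{310165 + 408609} = \frac{202948 + 60095}{310165 + 408609} = \frac{263043}{718774}$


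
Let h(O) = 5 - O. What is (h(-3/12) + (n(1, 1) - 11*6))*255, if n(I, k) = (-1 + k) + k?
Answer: -60945/4 ≈ -15236.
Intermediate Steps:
n(I, k) = -1 + 2*k
(h(-3/12) + (n(1, 1) - 11*6))*255 = ((5 - (-3)/12) + ((-1 + 2*1) - 11*6))*255 = ((5 - (-3)/12) + ((-1 + 2) - 66))*255 = ((5 - 1*(-¼)) + (1 - 66))*255 = ((5 + ¼) - 65)*255 = (21/4 - 65)*255 = -239/4*255 = -60945/4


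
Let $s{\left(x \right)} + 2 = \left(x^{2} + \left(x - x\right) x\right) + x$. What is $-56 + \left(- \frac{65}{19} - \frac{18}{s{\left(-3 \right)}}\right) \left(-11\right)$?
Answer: $\frac{1183}{38} \approx 31.132$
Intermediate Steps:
$s{\left(x \right)} = -2 + x + x^{2}$ ($s{\left(x \right)} = -2 + \left(\left(x^{2} + \left(x - x\right) x\right) + x\right) = -2 + \left(\left(x^{2} + 0 x\right) + x\right) = -2 + \left(\left(x^{2} + 0\right) + x\right) = -2 + \left(x^{2} + x\right) = -2 + \left(x + x^{2}\right) = -2 + x + x^{2}$)
$-56 + \left(- \frac{65}{19} - \frac{18}{s{\left(-3 \right)}}\right) \left(-11\right) = -56 + \left(- \frac{65}{19} - \frac{18}{-2 - 3 + \left(-3\right)^{2}}\right) \left(-11\right) = -56 + \left(\left(-65\right) \frac{1}{19} - \frac{18}{-2 - 3 + 9}\right) \left(-11\right) = -56 + \left(- \frac{65}{19} - \frac{18}{4}\right) \left(-11\right) = -56 + \left(- \frac{65}{19} - \frac{9}{2}\right) \left(-11\right) = -56 - - \frac{3311}{38} = -56 + \frac{3311}{38} = \frac{1183}{38}$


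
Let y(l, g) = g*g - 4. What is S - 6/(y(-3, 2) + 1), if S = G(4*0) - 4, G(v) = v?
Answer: -10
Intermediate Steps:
y(l, g) = -4 + g² (y(l, g) = g² - 4 = -4 + g²)
S = -4 (S = 4*0 - 4 = 0 - 4 = -4)
S - 6/(y(-3, 2) + 1) = -4 - 6/((-4 + 2²) + 1) = -4 - 6/((-4 + 4) + 1) = -4 - 6/(0 + 1) = -4 - 6/1 = -4 - 6*1 = -4 - 6 = -10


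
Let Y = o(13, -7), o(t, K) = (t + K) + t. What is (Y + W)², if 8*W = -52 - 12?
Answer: 121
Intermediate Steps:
o(t, K) = K + 2*t (o(t, K) = (K + t) + t = K + 2*t)
Y = 19 (Y = -7 + 2*13 = -7 + 26 = 19)
W = -8 (W = (-52 - 12)/8 = (⅛)*(-64) = -8)
(Y + W)² = (19 - 8)² = 11² = 121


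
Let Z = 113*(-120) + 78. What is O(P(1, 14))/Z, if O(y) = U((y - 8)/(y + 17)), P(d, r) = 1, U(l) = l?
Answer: 1/34668 ≈ 2.8845e-5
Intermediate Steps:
O(y) = (-8 + y)/(17 + y) (O(y) = (y - 8)/(y + 17) = (-8 + y)/(17 + y))
Z = -13482 (Z = -13560 + 78 = -13482)
O(P(1, 14))/Z = ((-8 + 1)/(17 + 1))/(-13482) = (-7/18)*(-1/13482) = ((1/18)*(-7))*(-1/13482) = -7/18*(-1/13482) = 1/34668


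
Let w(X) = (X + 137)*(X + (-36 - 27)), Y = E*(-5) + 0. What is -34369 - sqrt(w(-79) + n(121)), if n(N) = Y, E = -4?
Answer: -34369 - 2*I*sqrt(2054) ≈ -34369.0 - 90.642*I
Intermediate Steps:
Y = 20 (Y = -4*(-5) + 0 = 20 + 0 = 20)
w(X) = (-63 + X)*(137 + X) (w(X) = (137 + X)*(X - 63) = (137 + X)*(-63 + X) = (-63 + X)*(137 + X))
n(N) = 20
-34369 - sqrt(w(-79) + n(121)) = -34369 - sqrt((-8631 + (-79)**2 + 74*(-79)) + 20) = -34369 - sqrt((-8631 + 6241 - 5846) + 20) = -34369 - sqrt(-8236 + 20) = -34369 - sqrt(-8216) = -34369 - 2*I*sqrt(2054)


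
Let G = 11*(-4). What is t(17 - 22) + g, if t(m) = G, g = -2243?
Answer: -2287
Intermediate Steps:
G = -44
t(m) = -44
t(17 - 22) + g = -44 - 2243 = -2287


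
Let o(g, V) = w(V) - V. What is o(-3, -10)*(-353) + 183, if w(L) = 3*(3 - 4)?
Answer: -2288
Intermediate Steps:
w(L) = -3 (w(L) = 3*(-1) = -3)
o(g, V) = -3 - V
o(-3, -10)*(-353) + 183 = (-3 - 1*(-10))*(-353) + 183 = (-3 + 10)*(-353) + 183 = 7*(-353) + 183 = -2471 + 183 = -2288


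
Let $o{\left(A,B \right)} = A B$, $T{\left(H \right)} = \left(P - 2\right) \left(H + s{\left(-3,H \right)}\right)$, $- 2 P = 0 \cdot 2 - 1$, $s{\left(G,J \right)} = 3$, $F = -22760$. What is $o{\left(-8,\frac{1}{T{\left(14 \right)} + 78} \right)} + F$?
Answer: $- \frac{2389816}{105} \approx -22760.0$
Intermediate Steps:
$P = \frac{1}{2}$ ($P = - \frac{0 \cdot 2 - 1}{2} = - \frac{0 - 1}{2} = \left(- \frac{1}{2}\right) \left(-1\right) = \frac{1}{2} \approx 0.5$)
$T{\left(H \right)} = - \frac{9}{2} - \frac{3 H}{2}$ ($T{\left(H \right)} = \left(\frac{1}{2} - 2\right) \left(H + 3\right) = - \frac{3 \left(3 + H\right)}{2} = - \frac{9}{2} - \frac{3 H}{2}$)
$o{\left(-8,\frac{1}{T{\left(14 \right)} + 78} \right)} + F = - \frac{8}{\left(- \frac{9}{2} - 21\right) + 78} - 22760 = - \frac{8}{- \frac{51}{2} + 78} - 22760 = - \frac{8}{\frac{105}{2}} - 22760 = \left(-8\right) \frac{2}{105} - 22760 = - \frac{16}{105} - 22760 = - \frac{2389816}{105}$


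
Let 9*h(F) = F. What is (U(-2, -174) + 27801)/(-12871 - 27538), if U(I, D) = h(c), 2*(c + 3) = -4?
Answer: -250204/363681 ≈ -0.68798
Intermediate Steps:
c = -5 (c = -3 + (½)*(-4) = -3 - 2 = -5)
h(F) = F/9
U(I, D) = -5/9 (U(I, D) = (⅑)*(-5) = -5/9)
(U(-2, -174) + 27801)/(-12871 - 27538) = (-5/9 + 27801)/(-12871 - 27538) = (250204/9)/(-40409) = (250204/9)*(-1/40409) = -250204/363681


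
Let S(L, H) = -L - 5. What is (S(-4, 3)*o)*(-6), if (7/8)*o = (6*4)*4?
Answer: 4608/7 ≈ 658.29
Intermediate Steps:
o = 768/7 (o = 8*((6*4)*4)/7 = 8*(24*4)/7 = (8/7)*96 = 768/7 ≈ 109.71)
S(L, H) = -5 - L
(S(-4, 3)*o)*(-6) = ((-5 - 1*(-4))*(768/7))*(-6) = ((-5 + 4)*(768/7))*(-6) = -1*768/7*(-6) = -768/7*(-6) = 4608/7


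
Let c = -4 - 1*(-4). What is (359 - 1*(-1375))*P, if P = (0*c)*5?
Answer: 0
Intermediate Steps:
c = 0 (c = -4 + 4 = 0)
P = 0 (P = (0*0)*5 = 0*5 = 0)
(359 - 1*(-1375))*P = (359 - 1*(-1375))*0 = (359 + 1375)*0 = 1734*0 = 0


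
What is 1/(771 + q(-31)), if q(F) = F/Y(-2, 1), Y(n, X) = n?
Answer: 2/1573 ≈ 0.0012715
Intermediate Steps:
q(F) = -F/2 (q(F) = F/(-2) = F*(-1/2) = -F/2)
1/(771 + q(-31)) = 1/(771 - 1/2*(-31)) = 1/(771 + 31/2) = 1/(1573/2) = 2/1573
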